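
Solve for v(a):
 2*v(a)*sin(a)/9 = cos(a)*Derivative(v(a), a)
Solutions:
 v(a) = C1/cos(a)^(2/9)


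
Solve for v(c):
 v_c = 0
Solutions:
 v(c) = C1


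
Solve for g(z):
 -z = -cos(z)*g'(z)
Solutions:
 g(z) = C1 + Integral(z/cos(z), z)


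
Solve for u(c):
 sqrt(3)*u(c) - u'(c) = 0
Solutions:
 u(c) = C1*exp(sqrt(3)*c)


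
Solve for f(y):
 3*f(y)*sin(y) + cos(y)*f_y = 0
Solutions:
 f(y) = C1*cos(y)^3


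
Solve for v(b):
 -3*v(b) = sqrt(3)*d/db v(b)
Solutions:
 v(b) = C1*exp(-sqrt(3)*b)


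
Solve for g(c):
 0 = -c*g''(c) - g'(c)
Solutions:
 g(c) = C1 + C2*log(c)


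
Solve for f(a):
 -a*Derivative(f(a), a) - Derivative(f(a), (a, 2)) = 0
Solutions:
 f(a) = C1 + C2*erf(sqrt(2)*a/2)


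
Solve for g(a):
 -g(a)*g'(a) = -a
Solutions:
 g(a) = -sqrt(C1 + a^2)
 g(a) = sqrt(C1 + a^2)


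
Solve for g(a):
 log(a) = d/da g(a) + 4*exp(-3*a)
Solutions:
 g(a) = C1 + a*log(a) - a + 4*exp(-3*a)/3


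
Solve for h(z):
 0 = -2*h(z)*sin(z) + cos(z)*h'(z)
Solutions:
 h(z) = C1/cos(z)^2


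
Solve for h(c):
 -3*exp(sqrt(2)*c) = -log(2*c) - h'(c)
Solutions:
 h(c) = C1 - c*log(c) + c*(1 - log(2)) + 3*sqrt(2)*exp(sqrt(2)*c)/2


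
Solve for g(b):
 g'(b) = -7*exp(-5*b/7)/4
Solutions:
 g(b) = C1 + 49*exp(-5*b/7)/20


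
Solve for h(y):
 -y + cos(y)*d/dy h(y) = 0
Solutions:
 h(y) = C1 + Integral(y/cos(y), y)


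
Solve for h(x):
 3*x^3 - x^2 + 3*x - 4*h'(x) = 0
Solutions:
 h(x) = C1 + 3*x^4/16 - x^3/12 + 3*x^2/8


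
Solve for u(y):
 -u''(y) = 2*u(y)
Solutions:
 u(y) = C1*sin(sqrt(2)*y) + C2*cos(sqrt(2)*y)


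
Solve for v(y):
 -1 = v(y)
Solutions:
 v(y) = -1


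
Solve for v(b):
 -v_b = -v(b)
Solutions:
 v(b) = C1*exp(b)


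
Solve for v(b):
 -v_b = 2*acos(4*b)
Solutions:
 v(b) = C1 - 2*b*acos(4*b) + sqrt(1 - 16*b^2)/2


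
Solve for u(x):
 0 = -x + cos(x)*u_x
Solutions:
 u(x) = C1 + Integral(x/cos(x), x)


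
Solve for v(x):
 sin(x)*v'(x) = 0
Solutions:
 v(x) = C1


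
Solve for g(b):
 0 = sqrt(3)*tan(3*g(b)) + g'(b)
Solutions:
 g(b) = -asin(C1*exp(-3*sqrt(3)*b))/3 + pi/3
 g(b) = asin(C1*exp(-3*sqrt(3)*b))/3


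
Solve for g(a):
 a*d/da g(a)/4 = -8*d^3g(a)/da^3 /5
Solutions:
 g(a) = C1 + Integral(C2*airyai(-10^(1/3)*a/4) + C3*airybi(-10^(1/3)*a/4), a)


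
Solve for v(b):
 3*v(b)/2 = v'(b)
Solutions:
 v(b) = C1*exp(3*b/2)


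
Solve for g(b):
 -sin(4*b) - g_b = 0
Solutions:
 g(b) = C1 + cos(4*b)/4


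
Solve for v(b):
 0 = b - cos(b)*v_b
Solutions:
 v(b) = C1 + Integral(b/cos(b), b)


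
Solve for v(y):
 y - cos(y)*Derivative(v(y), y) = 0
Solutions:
 v(y) = C1 + Integral(y/cos(y), y)


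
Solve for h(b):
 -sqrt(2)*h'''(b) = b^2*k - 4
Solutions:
 h(b) = C1 + C2*b + C3*b^2 - sqrt(2)*b^5*k/120 + sqrt(2)*b^3/3


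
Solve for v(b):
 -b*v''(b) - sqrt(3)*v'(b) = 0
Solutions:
 v(b) = C1 + C2*b^(1 - sqrt(3))


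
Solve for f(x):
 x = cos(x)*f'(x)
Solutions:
 f(x) = C1 + Integral(x/cos(x), x)


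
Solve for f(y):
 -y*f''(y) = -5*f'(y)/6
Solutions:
 f(y) = C1 + C2*y^(11/6)


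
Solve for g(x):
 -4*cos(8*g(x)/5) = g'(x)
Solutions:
 4*x - 5*log(sin(8*g(x)/5) - 1)/16 + 5*log(sin(8*g(x)/5) + 1)/16 = C1


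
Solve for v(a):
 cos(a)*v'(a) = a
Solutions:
 v(a) = C1 + Integral(a/cos(a), a)


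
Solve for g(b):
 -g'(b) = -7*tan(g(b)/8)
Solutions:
 g(b) = -8*asin(C1*exp(7*b/8)) + 8*pi
 g(b) = 8*asin(C1*exp(7*b/8))


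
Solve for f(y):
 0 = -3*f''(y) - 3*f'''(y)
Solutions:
 f(y) = C1 + C2*y + C3*exp(-y)


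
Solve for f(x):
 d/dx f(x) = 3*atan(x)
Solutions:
 f(x) = C1 + 3*x*atan(x) - 3*log(x^2 + 1)/2


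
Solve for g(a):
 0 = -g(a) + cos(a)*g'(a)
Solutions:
 g(a) = C1*sqrt(sin(a) + 1)/sqrt(sin(a) - 1)


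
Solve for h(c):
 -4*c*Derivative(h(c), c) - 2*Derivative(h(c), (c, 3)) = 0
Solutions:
 h(c) = C1 + Integral(C2*airyai(-2^(1/3)*c) + C3*airybi(-2^(1/3)*c), c)


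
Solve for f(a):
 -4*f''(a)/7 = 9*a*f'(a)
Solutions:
 f(a) = C1 + C2*erf(3*sqrt(14)*a/4)


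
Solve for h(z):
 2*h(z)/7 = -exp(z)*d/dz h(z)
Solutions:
 h(z) = C1*exp(2*exp(-z)/7)


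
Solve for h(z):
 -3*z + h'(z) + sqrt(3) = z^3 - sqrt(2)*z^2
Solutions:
 h(z) = C1 + z^4/4 - sqrt(2)*z^3/3 + 3*z^2/2 - sqrt(3)*z


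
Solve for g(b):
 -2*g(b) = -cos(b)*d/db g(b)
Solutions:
 g(b) = C1*(sin(b) + 1)/(sin(b) - 1)


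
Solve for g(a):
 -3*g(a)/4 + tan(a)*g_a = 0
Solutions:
 g(a) = C1*sin(a)^(3/4)


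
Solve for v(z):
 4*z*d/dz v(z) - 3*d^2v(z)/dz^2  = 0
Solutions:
 v(z) = C1 + C2*erfi(sqrt(6)*z/3)


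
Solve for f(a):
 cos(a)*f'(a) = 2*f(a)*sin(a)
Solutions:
 f(a) = C1/cos(a)^2


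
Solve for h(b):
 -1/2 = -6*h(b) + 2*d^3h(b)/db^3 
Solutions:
 h(b) = C3*exp(3^(1/3)*b) + (C1*sin(3^(5/6)*b/2) + C2*cos(3^(5/6)*b/2))*exp(-3^(1/3)*b/2) + 1/12


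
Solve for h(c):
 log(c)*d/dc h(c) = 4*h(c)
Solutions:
 h(c) = C1*exp(4*li(c))


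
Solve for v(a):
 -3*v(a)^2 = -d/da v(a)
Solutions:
 v(a) = -1/(C1 + 3*a)


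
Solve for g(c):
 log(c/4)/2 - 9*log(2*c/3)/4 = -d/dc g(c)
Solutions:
 g(c) = C1 + 7*c*log(c)/4 - 9*c*log(3)/4 - 7*c/4 + 13*c*log(2)/4


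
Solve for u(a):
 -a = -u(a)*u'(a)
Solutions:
 u(a) = -sqrt(C1 + a^2)
 u(a) = sqrt(C1 + a^2)


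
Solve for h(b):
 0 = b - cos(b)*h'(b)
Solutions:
 h(b) = C1 + Integral(b/cos(b), b)


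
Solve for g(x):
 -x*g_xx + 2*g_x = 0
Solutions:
 g(x) = C1 + C2*x^3


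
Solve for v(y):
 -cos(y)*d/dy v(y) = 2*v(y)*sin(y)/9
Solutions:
 v(y) = C1*cos(y)^(2/9)


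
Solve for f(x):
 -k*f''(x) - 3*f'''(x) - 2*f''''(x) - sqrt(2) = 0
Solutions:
 f(x) = C1 + C2*x + C3*exp(x*(sqrt(9 - 8*k) - 3)/4) + C4*exp(-x*(sqrt(9 - 8*k) + 3)/4) - sqrt(2)*x^2/(2*k)


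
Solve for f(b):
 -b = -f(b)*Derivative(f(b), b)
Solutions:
 f(b) = -sqrt(C1 + b^2)
 f(b) = sqrt(C1 + b^2)


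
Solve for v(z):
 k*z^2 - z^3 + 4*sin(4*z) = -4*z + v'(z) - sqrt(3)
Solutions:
 v(z) = C1 + k*z^3/3 - z^4/4 + 2*z^2 + sqrt(3)*z - cos(4*z)


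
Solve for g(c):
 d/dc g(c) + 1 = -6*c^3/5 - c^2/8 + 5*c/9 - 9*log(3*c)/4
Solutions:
 g(c) = C1 - 3*c^4/10 - c^3/24 + 5*c^2/18 - 9*c*log(c)/4 - 9*c*log(3)/4 + 5*c/4


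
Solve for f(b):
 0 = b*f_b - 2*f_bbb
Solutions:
 f(b) = C1 + Integral(C2*airyai(2^(2/3)*b/2) + C3*airybi(2^(2/3)*b/2), b)


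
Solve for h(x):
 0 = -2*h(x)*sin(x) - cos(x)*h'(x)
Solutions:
 h(x) = C1*cos(x)^2


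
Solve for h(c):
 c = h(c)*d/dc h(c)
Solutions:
 h(c) = -sqrt(C1 + c^2)
 h(c) = sqrt(C1 + c^2)


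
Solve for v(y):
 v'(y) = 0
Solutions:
 v(y) = C1


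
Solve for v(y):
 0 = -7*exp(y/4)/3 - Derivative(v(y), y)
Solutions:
 v(y) = C1 - 28*exp(y/4)/3


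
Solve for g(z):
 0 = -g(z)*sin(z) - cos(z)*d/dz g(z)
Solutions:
 g(z) = C1*cos(z)


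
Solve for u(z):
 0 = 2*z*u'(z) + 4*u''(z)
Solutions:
 u(z) = C1 + C2*erf(z/2)


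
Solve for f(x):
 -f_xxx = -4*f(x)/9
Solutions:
 f(x) = C3*exp(2^(2/3)*3^(1/3)*x/3) + (C1*sin(2^(2/3)*3^(5/6)*x/6) + C2*cos(2^(2/3)*3^(5/6)*x/6))*exp(-2^(2/3)*3^(1/3)*x/6)


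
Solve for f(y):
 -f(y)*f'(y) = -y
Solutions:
 f(y) = -sqrt(C1 + y^2)
 f(y) = sqrt(C1 + y^2)


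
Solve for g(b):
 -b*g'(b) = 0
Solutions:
 g(b) = C1


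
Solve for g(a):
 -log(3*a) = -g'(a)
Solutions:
 g(a) = C1 + a*log(a) - a + a*log(3)


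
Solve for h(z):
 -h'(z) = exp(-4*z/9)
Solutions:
 h(z) = C1 + 9*exp(-4*z/9)/4


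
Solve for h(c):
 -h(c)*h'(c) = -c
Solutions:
 h(c) = -sqrt(C1 + c^2)
 h(c) = sqrt(C1 + c^2)


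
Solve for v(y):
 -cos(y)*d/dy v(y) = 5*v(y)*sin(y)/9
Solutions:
 v(y) = C1*cos(y)^(5/9)


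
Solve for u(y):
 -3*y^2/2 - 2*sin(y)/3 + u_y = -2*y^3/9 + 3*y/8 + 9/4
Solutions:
 u(y) = C1 - y^4/18 + y^3/2 + 3*y^2/16 + 9*y/4 - 2*cos(y)/3


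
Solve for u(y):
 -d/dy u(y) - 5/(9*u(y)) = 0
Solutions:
 u(y) = -sqrt(C1 - 10*y)/3
 u(y) = sqrt(C1 - 10*y)/3


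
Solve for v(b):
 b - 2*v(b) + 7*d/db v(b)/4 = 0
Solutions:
 v(b) = C1*exp(8*b/7) + b/2 + 7/16


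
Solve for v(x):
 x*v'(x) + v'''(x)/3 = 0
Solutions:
 v(x) = C1 + Integral(C2*airyai(-3^(1/3)*x) + C3*airybi(-3^(1/3)*x), x)


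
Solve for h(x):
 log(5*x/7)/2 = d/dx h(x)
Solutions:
 h(x) = C1 + x*log(x)/2 - x*log(7)/2 - x/2 + x*log(5)/2


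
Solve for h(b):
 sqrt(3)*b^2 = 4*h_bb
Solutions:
 h(b) = C1 + C2*b + sqrt(3)*b^4/48


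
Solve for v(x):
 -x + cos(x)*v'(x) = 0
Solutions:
 v(x) = C1 + Integral(x/cos(x), x)


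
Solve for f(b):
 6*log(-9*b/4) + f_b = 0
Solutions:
 f(b) = C1 - 6*b*log(-b) + 6*b*(-2*log(3) + 1 + 2*log(2))


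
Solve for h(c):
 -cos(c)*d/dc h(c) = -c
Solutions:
 h(c) = C1 + Integral(c/cos(c), c)


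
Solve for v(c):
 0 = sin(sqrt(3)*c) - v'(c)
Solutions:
 v(c) = C1 - sqrt(3)*cos(sqrt(3)*c)/3


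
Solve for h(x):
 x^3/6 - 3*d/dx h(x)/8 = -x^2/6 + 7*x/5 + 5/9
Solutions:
 h(x) = C1 + x^4/9 + 4*x^3/27 - 28*x^2/15 - 40*x/27


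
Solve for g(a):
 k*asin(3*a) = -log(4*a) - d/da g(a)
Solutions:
 g(a) = C1 - a*log(a) - 2*a*log(2) + a - k*(a*asin(3*a) + sqrt(1 - 9*a^2)/3)


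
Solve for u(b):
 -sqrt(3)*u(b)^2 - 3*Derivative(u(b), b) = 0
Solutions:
 u(b) = 3/(C1 + sqrt(3)*b)


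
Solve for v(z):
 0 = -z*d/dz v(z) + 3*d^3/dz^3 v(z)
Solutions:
 v(z) = C1 + Integral(C2*airyai(3^(2/3)*z/3) + C3*airybi(3^(2/3)*z/3), z)


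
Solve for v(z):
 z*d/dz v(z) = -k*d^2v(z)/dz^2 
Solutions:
 v(z) = C1 + C2*sqrt(k)*erf(sqrt(2)*z*sqrt(1/k)/2)


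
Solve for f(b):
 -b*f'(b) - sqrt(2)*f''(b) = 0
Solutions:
 f(b) = C1 + C2*erf(2^(1/4)*b/2)


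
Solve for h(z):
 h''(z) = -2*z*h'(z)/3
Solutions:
 h(z) = C1 + C2*erf(sqrt(3)*z/3)


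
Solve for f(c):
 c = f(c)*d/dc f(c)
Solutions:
 f(c) = -sqrt(C1 + c^2)
 f(c) = sqrt(C1 + c^2)


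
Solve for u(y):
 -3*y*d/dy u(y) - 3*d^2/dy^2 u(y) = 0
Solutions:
 u(y) = C1 + C2*erf(sqrt(2)*y/2)


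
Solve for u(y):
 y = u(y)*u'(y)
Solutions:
 u(y) = -sqrt(C1 + y^2)
 u(y) = sqrt(C1 + y^2)


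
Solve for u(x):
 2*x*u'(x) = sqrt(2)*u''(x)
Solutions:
 u(x) = C1 + C2*erfi(2^(3/4)*x/2)


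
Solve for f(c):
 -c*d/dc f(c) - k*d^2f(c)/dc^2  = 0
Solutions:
 f(c) = C1 + C2*sqrt(k)*erf(sqrt(2)*c*sqrt(1/k)/2)


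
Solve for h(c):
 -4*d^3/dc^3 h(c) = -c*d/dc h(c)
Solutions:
 h(c) = C1 + Integral(C2*airyai(2^(1/3)*c/2) + C3*airybi(2^(1/3)*c/2), c)


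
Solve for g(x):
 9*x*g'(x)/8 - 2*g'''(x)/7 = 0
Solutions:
 g(x) = C1 + Integral(C2*airyai(2^(2/3)*63^(1/3)*x/4) + C3*airybi(2^(2/3)*63^(1/3)*x/4), x)


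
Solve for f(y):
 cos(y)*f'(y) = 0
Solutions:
 f(y) = C1


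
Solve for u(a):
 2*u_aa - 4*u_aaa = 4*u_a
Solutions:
 u(a) = C1 + (C2*sin(sqrt(15)*a/4) + C3*cos(sqrt(15)*a/4))*exp(a/4)


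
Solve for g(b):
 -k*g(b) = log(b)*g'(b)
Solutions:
 g(b) = C1*exp(-k*li(b))


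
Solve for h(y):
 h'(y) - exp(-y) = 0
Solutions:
 h(y) = C1 - exp(-y)


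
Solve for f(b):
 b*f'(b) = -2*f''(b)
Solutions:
 f(b) = C1 + C2*erf(b/2)


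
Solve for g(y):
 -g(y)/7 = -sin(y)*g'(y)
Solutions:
 g(y) = C1*(cos(y) - 1)^(1/14)/(cos(y) + 1)^(1/14)


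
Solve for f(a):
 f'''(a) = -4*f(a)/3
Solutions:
 f(a) = C3*exp(-6^(2/3)*a/3) + (C1*sin(2^(2/3)*3^(1/6)*a/2) + C2*cos(2^(2/3)*3^(1/6)*a/2))*exp(6^(2/3)*a/6)


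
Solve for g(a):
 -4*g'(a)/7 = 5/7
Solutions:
 g(a) = C1 - 5*a/4


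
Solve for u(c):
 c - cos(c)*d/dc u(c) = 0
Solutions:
 u(c) = C1 + Integral(c/cos(c), c)


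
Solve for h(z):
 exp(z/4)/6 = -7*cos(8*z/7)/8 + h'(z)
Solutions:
 h(z) = C1 + 2*exp(z/4)/3 + 49*sin(8*z/7)/64


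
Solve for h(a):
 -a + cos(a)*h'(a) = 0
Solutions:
 h(a) = C1 + Integral(a/cos(a), a)


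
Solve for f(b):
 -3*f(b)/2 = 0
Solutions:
 f(b) = 0


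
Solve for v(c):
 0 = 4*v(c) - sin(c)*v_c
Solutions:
 v(c) = C1*(cos(c)^2 - 2*cos(c) + 1)/(cos(c)^2 + 2*cos(c) + 1)


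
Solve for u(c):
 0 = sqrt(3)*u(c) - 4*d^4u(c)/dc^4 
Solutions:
 u(c) = C1*exp(-sqrt(2)*3^(1/8)*c/2) + C2*exp(sqrt(2)*3^(1/8)*c/2) + C3*sin(sqrt(2)*3^(1/8)*c/2) + C4*cos(sqrt(2)*3^(1/8)*c/2)


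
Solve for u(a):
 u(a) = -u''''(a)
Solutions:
 u(a) = (C1*sin(sqrt(2)*a/2) + C2*cos(sqrt(2)*a/2))*exp(-sqrt(2)*a/2) + (C3*sin(sqrt(2)*a/2) + C4*cos(sqrt(2)*a/2))*exp(sqrt(2)*a/2)


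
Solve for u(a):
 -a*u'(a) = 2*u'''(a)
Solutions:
 u(a) = C1 + Integral(C2*airyai(-2^(2/3)*a/2) + C3*airybi(-2^(2/3)*a/2), a)


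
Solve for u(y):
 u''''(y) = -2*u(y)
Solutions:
 u(y) = (C1*sin(2^(3/4)*y/2) + C2*cos(2^(3/4)*y/2))*exp(-2^(3/4)*y/2) + (C3*sin(2^(3/4)*y/2) + C4*cos(2^(3/4)*y/2))*exp(2^(3/4)*y/2)


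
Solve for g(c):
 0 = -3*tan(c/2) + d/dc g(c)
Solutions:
 g(c) = C1 - 6*log(cos(c/2))


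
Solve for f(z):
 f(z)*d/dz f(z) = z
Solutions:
 f(z) = -sqrt(C1 + z^2)
 f(z) = sqrt(C1 + z^2)


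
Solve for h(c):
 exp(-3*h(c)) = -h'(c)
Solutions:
 h(c) = log(C1 - 3*c)/3
 h(c) = log((-3^(1/3) - 3^(5/6)*I)*(C1 - c)^(1/3)/2)
 h(c) = log((-3^(1/3) + 3^(5/6)*I)*(C1 - c)^(1/3)/2)


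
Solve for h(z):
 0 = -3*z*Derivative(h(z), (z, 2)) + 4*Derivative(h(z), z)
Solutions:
 h(z) = C1 + C2*z^(7/3)


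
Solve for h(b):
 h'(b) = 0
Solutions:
 h(b) = C1


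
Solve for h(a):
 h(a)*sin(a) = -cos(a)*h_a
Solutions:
 h(a) = C1*cos(a)


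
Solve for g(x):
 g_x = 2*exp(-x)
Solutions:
 g(x) = C1 - 2*exp(-x)


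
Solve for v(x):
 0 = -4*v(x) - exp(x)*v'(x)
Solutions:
 v(x) = C1*exp(4*exp(-x))


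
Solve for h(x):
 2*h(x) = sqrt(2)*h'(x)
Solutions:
 h(x) = C1*exp(sqrt(2)*x)


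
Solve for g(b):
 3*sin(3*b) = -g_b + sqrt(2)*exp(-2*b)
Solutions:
 g(b) = C1 + cos(3*b) - sqrt(2)*exp(-2*b)/2


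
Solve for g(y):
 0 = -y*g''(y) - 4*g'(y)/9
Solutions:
 g(y) = C1 + C2*y^(5/9)


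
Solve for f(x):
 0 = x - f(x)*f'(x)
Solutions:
 f(x) = -sqrt(C1 + x^2)
 f(x) = sqrt(C1 + x^2)


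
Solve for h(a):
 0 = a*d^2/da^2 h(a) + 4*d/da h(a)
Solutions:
 h(a) = C1 + C2/a^3


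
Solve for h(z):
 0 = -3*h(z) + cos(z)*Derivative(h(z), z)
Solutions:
 h(z) = C1*(sin(z) + 1)^(3/2)/(sin(z) - 1)^(3/2)


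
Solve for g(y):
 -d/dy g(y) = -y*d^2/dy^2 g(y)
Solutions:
 g(y) = C1 + C2*y^2


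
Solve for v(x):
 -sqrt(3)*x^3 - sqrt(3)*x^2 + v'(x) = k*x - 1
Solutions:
 v(x) = C1 + k*x^2/2 + sqrt(3)*x^4/4 + sqrt(3)*x^3/3 - x


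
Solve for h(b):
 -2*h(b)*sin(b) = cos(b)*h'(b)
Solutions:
 h(b) = C1*cos(b)^2


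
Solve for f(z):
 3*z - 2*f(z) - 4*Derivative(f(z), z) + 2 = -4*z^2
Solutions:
 f(z) = C1*exp(-z/2) + 2*z^2 - 13*z/2 + 14


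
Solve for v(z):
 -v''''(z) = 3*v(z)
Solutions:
 v(z) = (C1*sin(sqrt(2)*3^(1/4)*z/2) + C2*cos(sqrt(2)*3^(1/4)*z/2))*exp(-sqrt(2)*3^(1/4)*z/2) + (C3*sin(sqrt(2)*3^(1/4)*z/2) + C4*cos(sqrt(2)*3^(1/4)*z/2))*exp(sqrt(2)*3^(1/4)*z/2)


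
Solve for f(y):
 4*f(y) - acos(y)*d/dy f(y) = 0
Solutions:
 f(y) = C1*exp(4*Integral(1/acos(y), y))


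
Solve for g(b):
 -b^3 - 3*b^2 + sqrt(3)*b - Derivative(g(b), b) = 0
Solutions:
 g(b) = C1 - b^4/4 - b^3 + sqrt(3)*b^2/2


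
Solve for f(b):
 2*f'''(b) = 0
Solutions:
 f(b) = C1 + C2*b + C3*b^2


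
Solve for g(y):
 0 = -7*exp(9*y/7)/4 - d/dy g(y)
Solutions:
 g(y) = C1 - 49*exp(9*y/7)/36


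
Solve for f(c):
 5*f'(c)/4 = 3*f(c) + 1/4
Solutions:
 f(c) = C1*exp(12*c/5) - 1/12


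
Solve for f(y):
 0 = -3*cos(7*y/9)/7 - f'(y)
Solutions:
 f(y) = C1 - 27*sin(7*y/9)/49


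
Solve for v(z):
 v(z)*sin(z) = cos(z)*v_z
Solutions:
 v(z) = C1/cos(z)


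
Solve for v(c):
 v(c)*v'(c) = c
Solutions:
 v(c) = -sqrt(C1 + c^2)
 v(c) = sqrt(C1 + c^2)


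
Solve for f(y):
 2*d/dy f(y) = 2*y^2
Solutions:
 f(y) = C1 + y^3/3


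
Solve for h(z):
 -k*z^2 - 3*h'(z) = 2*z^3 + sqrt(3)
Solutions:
 h(z) = C1 - k*z^3/9 - z^4/6 - sqrt(3)*z/3


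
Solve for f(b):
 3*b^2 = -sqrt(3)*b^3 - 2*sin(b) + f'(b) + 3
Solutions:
 f(b) = C1 + sqrt(3)*b^4/4 + b^3 - 3*b - 2*cos(b)


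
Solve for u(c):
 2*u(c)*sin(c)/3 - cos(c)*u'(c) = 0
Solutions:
 u(c) = C1/cos(c)^(2/3)


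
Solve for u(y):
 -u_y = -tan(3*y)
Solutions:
 u(y) = C1 - log(cos(3*y))/3


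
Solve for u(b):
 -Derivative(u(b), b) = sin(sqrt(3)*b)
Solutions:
 u(b) = C1 + sqrt(3)*cos(sqrt(3)*b)/3


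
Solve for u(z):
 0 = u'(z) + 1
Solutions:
 u(z) = C1 - z


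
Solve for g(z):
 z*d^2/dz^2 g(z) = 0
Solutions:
 g(z) = C1 + C2*z


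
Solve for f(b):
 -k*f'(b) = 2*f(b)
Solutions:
 f(b) = C1*exp(-2*b/k)


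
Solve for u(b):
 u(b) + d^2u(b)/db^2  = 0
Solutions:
 u(b) = C1*sin(b) + C2*cos(b)


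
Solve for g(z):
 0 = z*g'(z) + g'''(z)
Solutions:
 g(z) = C1 + Integral(C2*airyai(-z) + C3*airybi(-z), z)


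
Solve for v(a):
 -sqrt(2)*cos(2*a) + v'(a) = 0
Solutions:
 v(a) = C1 + sqrt(2)*sin(2*a)/2


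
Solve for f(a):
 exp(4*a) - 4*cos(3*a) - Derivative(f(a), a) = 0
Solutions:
 f(a) = C1 + exp(4*a)/4 - 4*sin(3*a)/3


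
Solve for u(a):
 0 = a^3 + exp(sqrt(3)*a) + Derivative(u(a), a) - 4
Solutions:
 u(a) = C1 - a^4/4 + 4*a - sqrt(3)*exp(sqrt(3)*a)/3


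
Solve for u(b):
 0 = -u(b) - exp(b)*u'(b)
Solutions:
 u(b) = C1*exp(exp(-b))


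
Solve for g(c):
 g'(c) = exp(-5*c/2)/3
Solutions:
 g(c) = C1 - 2*exp(-5*c/2)/15


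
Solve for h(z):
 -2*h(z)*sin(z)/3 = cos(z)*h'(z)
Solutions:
 h(z) = C1*cos(z)^(2/3)


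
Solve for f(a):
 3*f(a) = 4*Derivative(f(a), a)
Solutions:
 f(a) = C1*exp(3*a/4)


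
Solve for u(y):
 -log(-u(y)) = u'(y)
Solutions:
 -li(-u(y)) = C1 - y


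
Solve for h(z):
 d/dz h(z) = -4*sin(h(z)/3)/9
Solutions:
 4*z/9 + 3*log(cos(h(z)/3) - 1)/2 - 3*log(cos(h(z)/3) + 1)/2 = C1


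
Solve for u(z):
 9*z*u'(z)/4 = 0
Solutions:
 u(z) = C1


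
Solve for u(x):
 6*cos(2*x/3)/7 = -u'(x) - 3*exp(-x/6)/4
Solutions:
 u(x) = C1 - 9*sin(2*x/3)/7 + 9*exp(-x/6)/2


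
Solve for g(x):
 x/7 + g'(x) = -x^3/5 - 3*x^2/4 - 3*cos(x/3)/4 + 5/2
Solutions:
 g(x) = C1 - x^4/20 - x^3/4 - x^2/14 + 5*x/2 - 9*sin(x/3)/4


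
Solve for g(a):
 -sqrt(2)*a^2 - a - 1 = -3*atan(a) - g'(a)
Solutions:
 g(a) = C1 + sqrt(2)*a^3/3 + a^2/2 - 3*a*atan(a) + a + 3*log(a^2 + 1)/2


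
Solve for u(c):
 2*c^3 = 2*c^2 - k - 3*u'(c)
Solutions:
 u(c) = C1 - c^4/6 + 2*c^3/9 - c*k/3


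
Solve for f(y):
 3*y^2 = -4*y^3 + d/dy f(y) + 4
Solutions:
 f(y) = C1 + y^4 + y^3 - 4*y


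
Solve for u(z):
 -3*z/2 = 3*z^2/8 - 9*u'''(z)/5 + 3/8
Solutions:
 u(z) = C1 + C2*z + C3*z^2 + z^5/288 + 5*z^4/144 + 5*z^3/144


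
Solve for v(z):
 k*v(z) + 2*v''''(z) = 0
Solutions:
 v(z) = C1*exp(-2^(3/4)*z*(-k)^(1/4)/2) + C2*exp(2^(3/4)*z*(-k)^(1/4)/2) + C3*exp(-2^(3/4)*I*z*(-k)^(1/4)/2) + C4*exp(2^(3/4)*I*z*(-k)^(1/4)/2)


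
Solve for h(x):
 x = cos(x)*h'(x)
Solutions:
 h(x) = C1 + Integral(x/cos(x), x)


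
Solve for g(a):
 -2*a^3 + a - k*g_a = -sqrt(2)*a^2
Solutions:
 g(a) = C1 - a^4/(2*k) + sqrt(2)*a^3/(3*k) + a^2/(2*k)


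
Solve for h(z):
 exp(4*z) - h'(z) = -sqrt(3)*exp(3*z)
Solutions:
 h(z) = C1 + exp(4*z)/4 + sqrt(3)*exp(3*z)/3


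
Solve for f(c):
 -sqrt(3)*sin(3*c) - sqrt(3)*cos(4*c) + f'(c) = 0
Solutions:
 f(c) = C1 + sqrt(3)*sin(4*c)/4 - sqrt(3)*cos(3*c)/3


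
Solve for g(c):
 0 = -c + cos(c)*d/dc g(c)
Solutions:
 g(c) = C1 + Integral(c/cos(c), c)


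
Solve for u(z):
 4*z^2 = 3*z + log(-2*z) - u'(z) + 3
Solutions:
 u(z) = C1 - 4*z^3/3 + 3*z^2/2 + z*log(-z) + z*(log(2) + 2)


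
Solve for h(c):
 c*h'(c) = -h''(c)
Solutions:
 h(c) = C1 + C2*erf(sqrt(2)*c/2)


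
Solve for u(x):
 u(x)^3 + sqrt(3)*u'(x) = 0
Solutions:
 u(x) = -sqrt(6)*sqrt(-1/(C1 - sqrt(3)*x))/2
 u(x) = sqrt(6)*sqrt(-1/(C1 - sqrt(3)*x))/2


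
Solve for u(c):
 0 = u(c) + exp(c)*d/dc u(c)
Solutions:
 u(c) = C1*exp(exp(-c))


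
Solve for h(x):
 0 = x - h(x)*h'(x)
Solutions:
 h(x) = -sqrt(C1 + x^2)
 h(x) = sqrt(C1 + x^2)


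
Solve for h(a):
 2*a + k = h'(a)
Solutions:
 h(a) = C1 + a^2 + a*k


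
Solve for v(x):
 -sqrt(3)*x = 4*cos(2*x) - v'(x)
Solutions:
 v(x) = C1 + sqrt(3)*x^2/2 + 2*sin(2*x)


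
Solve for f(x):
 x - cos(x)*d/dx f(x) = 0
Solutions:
 f(x) = C1 + Integral(x/cos(x), x)


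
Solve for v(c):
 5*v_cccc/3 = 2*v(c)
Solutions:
 v(c) = C1*exp(-5^(3/4)*6^(1/4)*c/5) + C2*exp(5^(3/4)*6^(1/4)*c/5) + C3*sin(5^(3/4)*6^(1/4)*c/5) + C4*cos(5^(3/4)*6^(1/4)*c/5)


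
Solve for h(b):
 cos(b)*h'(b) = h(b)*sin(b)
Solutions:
 h(b) = C1/cos(b)


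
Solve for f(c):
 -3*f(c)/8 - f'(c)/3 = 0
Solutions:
 f(c) = C1*exp(-9*c/8)


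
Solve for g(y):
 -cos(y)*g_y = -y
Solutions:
 g(y) = C1 + Integral(y/cos(y), y)


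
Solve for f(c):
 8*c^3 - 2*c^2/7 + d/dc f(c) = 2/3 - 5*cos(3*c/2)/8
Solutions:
 f(c) = C1 - 2*c^4 + 2*c^3/21 + 2*c/3 - 5*sin(3*c/2)/12


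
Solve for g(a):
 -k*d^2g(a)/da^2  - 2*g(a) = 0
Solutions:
 g(a) = C1*exp(-sqrt(2)*a*sqrt(-1/k)) + C2*exp(sqrt(2)*a*sqrt(-1/k))


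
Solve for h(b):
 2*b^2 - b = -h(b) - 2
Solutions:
 h(b) = -2*b^2 + b - 2


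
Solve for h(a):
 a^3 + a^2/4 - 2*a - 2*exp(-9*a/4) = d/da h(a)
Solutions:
 h(a) = C1 + a^4/4 + a^3/12 - a^2 + 8*exp(-9*a/4)/9


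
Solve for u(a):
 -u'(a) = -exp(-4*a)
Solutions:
 u(a) = C1 - exp(-4*a)/4


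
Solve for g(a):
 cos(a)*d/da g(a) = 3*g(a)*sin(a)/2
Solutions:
 g(a) = C1/cos(a)^(3/2)


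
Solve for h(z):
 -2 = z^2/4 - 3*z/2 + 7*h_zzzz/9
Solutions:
 h(z) = C1 + C2*z + C3*z^2 + C4*z^3 - z^6/1120 + 9*z^5/560 - 3*z^4/28


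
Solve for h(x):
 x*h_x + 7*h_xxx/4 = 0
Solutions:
 h(x) = C1 + Integral(C2*airyai(-14^(2/3)*x/7) + C3*airybi(-14^(2/3)*x/7), x)


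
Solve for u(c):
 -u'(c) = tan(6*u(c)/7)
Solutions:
 u(c) = -7*asin(C1*exp(-6*c/7))/6 + 7*pi/6
 u(c) = 7*asin(C1*exp(-6*c/7))/6


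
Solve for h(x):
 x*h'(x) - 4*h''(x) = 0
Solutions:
 h(x) = C1 + C2*erfi(sqrt(2)*x/4)


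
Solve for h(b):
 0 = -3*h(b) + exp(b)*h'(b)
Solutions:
 h(b) = C1*exp(-3*exp(-b))


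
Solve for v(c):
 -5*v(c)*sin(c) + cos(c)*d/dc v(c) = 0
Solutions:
 v(c) = C1/cos(c)^5


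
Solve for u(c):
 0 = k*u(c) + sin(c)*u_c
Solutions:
 u(c) = C1*exp(k*(-log(cos(c) - 1) + log(cos(c) + 1))/2)


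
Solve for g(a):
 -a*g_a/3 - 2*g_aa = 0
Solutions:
 g(a) = C1 + C2*erf(sqrt(3)*a/6)


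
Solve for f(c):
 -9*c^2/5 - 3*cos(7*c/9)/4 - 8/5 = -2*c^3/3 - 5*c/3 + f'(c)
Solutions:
 f(c) = C1 + c^4/6 - 3*c^3/5 + 5*c^2/6 - 8*c/5 - 27*sin(7*c/9)/28


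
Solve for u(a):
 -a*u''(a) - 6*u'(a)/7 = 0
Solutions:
 u(a) = C1 + C2*a^(1/7)


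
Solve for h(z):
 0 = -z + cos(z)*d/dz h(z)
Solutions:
 h(z) = C1 + Integral(z/cos(z), z)


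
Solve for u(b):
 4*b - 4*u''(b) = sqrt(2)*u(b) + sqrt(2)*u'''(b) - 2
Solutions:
 u(b) = C1*exp(b*(-4*sqrt(2) + 8/(27/2 + 16*sqrt(2) + sqrt(-2048 + (27 + 32*sqrt(2))^2)/2)^(1/3) + (27/2 + 16*sqrt(2) + sqrt(-2048 + (27 + 32*sqrt(2))^2)/2)^(1/3))/6)*sin(sqrt(3)*b*(-(27/2 + 16*sqrt(2) + sqrt(-2048 + (27 + 32*sqrt(2))^2)/2)^(1/3) + 8/(27/2 + 16*sqrt(2) + sqrt(-2048 + (27 + 32*sqrt(2))^2)/2)^(1/3))/6) + C2*exp(b*(-4*sqrt(2) + 8/(27/2 + 16*sqrt(2) + sqrt(-2048 + (27 + 32*sqrt(2))^2)/2)^(1/3) + (27/2 + 16*sqrt(2) + sqrt(-2048 + (27 + 32*sqrt(2))^2)/2)^(1/3))/6)*cos(sqrt(3)*b*(-(27/2 + 16*sqrt(2) + sqrt(-2048 + (27 + 32*sqrt(2))^2)/2)^(1/3) + 8/(27/2 + 16*sqrt(2) + sqrt(-2048 + (27 + 32*sqrt(2))^2)/2)^(1/3))/6) + C3*exp(-b*(8/(27/2 + 16*sqrt(2) + sqrt(-2048 + (27 + 32*sqrt(2))^2)/2)^(1/3) + 2*sqrt(2) + (27/2 + 16*sqrt(2) + sqrt(-2048 + (27 + 32*sqrt(2))^2)/2)^(1/3))/3) + 2*sqrt(2)*b + sqrt(2)


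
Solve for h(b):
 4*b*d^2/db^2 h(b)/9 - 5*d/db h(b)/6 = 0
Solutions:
 h(b) = C1 + C2*b^(23/8)


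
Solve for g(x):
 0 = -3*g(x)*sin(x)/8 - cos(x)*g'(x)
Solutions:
 g(x) = C1*cos(x)^(3/8)


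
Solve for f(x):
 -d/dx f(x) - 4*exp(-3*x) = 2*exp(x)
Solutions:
 f(x) = C1 - 2*exp(x) + 4*exp(-3*x)/3


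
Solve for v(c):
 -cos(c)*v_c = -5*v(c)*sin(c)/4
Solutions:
 v(c) = C1/cos(c)^(5/4)


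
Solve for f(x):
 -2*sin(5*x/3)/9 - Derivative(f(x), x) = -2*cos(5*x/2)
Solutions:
 f(x) = C1 + 4*sin(5*x/2)/5 + 2*cos(5*x/3)/15


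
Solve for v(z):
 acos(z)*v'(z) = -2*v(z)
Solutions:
 v(z) = C1*exp(-2*Integral(1/acos(z), z))


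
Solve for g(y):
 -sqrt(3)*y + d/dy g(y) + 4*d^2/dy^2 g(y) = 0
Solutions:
 g(y) = C1 + C2*exp(-y/4) + sqrt(3)*y^2/2 - 4*sqrt(3)*y


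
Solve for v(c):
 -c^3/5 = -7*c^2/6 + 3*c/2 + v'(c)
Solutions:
 v(c) = C1 - c^4/20 + 7*c^3/18 - 3*c^2/4


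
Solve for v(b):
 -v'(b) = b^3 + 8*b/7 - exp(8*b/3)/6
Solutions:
 v(b) = C1 - b^4/4 - 4*b^2/7 + exp(8*b/3)/16


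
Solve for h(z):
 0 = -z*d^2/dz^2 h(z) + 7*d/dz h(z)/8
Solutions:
 h(z) = C1 + C2*z^(15/8)


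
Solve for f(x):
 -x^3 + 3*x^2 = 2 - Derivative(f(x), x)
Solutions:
 f(x) = C1 + x^4/4 - x^3 + 2*x


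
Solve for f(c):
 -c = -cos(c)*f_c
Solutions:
 f(c) = C1 + Integral(c/cos(c), c)


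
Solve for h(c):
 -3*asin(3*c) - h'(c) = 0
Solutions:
 h(c) = C1 - 3*c*asin(3*c) - sqrt(1 - 9*c^2)


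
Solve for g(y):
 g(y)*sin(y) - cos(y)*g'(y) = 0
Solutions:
 g(y) = C1/cos(y)


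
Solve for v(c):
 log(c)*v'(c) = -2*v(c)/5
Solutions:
 v(c) = C1*exp(-2*li(c)/5)


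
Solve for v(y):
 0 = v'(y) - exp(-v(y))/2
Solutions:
 v(y) = log(C1 + y/2)


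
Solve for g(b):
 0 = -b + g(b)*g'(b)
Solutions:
 g(b) = -sqrt(C1 + b^2)
 g(b) = sqrt(C1 + b^2)


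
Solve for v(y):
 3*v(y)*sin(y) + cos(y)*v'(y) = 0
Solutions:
 v(y) = C1*cos(y)^3


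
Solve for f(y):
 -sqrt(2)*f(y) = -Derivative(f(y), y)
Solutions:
 f(y) = C1*exp(sqrt(2)*y)


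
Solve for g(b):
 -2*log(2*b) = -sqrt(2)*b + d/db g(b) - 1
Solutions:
 g(b) = C1 + sqrt(2)*b^2/2 - 2*b*log(b) - b*log(4) + 3*b


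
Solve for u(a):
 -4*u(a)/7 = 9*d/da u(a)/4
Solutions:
 u(a) = C1*exp(-16*a/63)


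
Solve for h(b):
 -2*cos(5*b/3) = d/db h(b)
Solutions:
 h(b) = C1 - 6*sin(5*b/3)/5


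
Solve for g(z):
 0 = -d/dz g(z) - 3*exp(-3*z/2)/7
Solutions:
 g(z) = C1 + 2*exp(-3*z/2)/7


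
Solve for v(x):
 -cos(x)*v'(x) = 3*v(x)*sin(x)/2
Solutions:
 v(x) = C1*cos(x)^(3/2)


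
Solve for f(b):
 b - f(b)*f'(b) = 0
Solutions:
 f(b) = -sqrt(C1 + b^2)
 f(b) = sqrt(C1 + b^2)


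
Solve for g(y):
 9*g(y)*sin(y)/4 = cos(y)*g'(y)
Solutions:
 g(y) = C1/cos(y)^(9/4)


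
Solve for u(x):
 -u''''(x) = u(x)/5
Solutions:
 u(x) = (C1*sin(sqrt(2)*5^(3/4)*x/10) + C2*cos(sqrt(2)*5^(3/4)*x/10))*exp(-sqrt(2)*5^(3/4)*x/10) + (C3*sin(sqrt(2)*5^(3/4)*x/10) + C4*cos(sqrt(2)*5^(3/4)*x/10))*exp(sqrt(2)*5^(3/4)*x/10)


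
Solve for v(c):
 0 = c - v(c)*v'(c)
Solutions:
 v(c) = -sqrt(C1 + c^2)
 v(c) = sqrt(C1 + c^2)


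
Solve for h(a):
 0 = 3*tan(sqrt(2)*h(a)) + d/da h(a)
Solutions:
 h(a) = sqrt(2)*(pi - asin(C1*exp(-3*sqrt(2)*a)))/2
 h(a) = sqrt(2)*asin(C1*exp(-3*sqrt(2)*a))/2


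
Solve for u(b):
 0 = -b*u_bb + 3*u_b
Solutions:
 u(b) = C1 + C2*b^4


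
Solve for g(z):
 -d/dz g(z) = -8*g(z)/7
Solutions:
 g(z) = C1*exp(8*z/7)


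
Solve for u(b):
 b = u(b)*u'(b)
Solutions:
 u(b) = -sqrt(C1 + b^2)
 u(b) = sqrt(C1 + b^2)


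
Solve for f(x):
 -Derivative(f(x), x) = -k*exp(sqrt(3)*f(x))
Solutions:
 f(x) = sqrt(3)*(2*log(-1/(C1 + k*x)) - log(3))/6


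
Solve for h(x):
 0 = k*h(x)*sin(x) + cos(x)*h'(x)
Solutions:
 h(x) = C1*exp(k*log(cos(x)))


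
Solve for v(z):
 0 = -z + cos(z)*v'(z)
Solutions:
 v(z) = C1 + Integral(z/cos(z), z)


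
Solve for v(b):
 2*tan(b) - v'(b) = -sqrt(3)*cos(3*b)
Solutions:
 v(b) = C1 - 2*log(cos(b)) + sqrt(3)*sin(3*b)/3


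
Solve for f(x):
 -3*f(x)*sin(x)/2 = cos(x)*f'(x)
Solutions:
 f(x) = C1*cos(x)^(3/2)


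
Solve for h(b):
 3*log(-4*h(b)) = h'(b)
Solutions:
 -Integral(1/(log(-_y) + 2*log(2)), (_y, h(b)))/3 = C1 - b


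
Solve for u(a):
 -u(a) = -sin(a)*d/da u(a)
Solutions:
 u(a) = C1*sqrt(cos(a) - 1)/sqrt(cos(a) + 1)


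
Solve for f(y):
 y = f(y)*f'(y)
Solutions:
 f(y) = -sqrt(C1 + y^2)
 f(y) = sqrt(C1 + y^2)


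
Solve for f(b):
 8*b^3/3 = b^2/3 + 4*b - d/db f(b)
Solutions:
 f(b) = C1 - 2*b^4/3 + b^3/9 + 2*b^2


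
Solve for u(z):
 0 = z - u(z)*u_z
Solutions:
 u(z) = -sqrt(C1 + z^2)
 u(z) = sqrt(C1 + z^2)


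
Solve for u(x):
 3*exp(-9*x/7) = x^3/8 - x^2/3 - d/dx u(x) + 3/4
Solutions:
 u(x) = C1 + x^4/32 - x^3/9 + 3*x/4 + 7*exp(-9*x/7)/3


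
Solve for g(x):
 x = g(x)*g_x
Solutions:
 g(x) = -sqrt(C1 + x^2)
 g(x) = sqrt(C1 + x^2)


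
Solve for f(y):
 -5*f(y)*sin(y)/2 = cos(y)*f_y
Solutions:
 f(y) = C1*cos(y)^(5/2)


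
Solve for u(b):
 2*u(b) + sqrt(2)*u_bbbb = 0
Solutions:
 u(b) = (C1*sin(2^(5/8)*b/2) + C2*cos(2^(5/8)*b/2))*exp(-2^(5/8)*b/2) + (C3*sin(2^(5/8)*b/2) + C4*cos(2^(5/8)*b/2))*exp(2^(5/8)*b/2)


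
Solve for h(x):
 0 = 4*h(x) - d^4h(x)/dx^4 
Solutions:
 h(x) = C1*exp(-sqrt(2)*x) + C2*exp(sqrt(2)*x) + C3*sin(sqrt(2)*x) + C4*cos(sqrt(2)*x)


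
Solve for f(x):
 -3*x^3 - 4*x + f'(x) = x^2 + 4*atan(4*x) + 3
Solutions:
 f(x) = C1 + 3*x^4/4 + x^3/3 + 2*x^2 + 4*x*atan(4*x) + 3*x - log(16*x^2 + 1)/2


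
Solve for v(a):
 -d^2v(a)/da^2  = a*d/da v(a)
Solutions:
 v(a) = C1 + C2*erf(sqrt(2)*a/2)


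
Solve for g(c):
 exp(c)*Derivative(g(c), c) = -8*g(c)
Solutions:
 g(c) = C1*exp(8*exp(-c))


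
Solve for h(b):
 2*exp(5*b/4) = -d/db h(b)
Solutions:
 h(b) = C1 - 8*exp(5*b/4)/5


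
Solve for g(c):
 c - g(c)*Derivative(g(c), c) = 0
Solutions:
 g(c) = -sqrt(C1 + c^2)
 g(c) = sqrt(C1 + c^2)


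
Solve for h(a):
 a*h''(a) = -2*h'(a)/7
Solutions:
 h(a) = C1 + C2*a^(5/7)


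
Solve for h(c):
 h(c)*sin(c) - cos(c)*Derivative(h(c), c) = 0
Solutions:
 h(c) = C1/cos(c)


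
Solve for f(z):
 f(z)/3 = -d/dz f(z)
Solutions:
 f(z) = C1*exp(-z/3)


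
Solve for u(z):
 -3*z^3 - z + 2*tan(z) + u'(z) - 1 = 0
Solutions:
 u(z) = C1 + 3*z^4/4 + z^2/2 + z + 2*log(cos(z))


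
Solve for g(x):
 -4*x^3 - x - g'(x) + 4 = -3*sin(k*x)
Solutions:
 g(x) = C1 - x^4 - x^2/2 + 4*x - 3*cos(k*x)/k


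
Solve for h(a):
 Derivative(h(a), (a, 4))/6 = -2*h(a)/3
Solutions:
 h(a) = (C1*sin(a) + C2*cos(a))*exp(-a) + (C3*sin(a) + C4*cos(a))*exp(a)


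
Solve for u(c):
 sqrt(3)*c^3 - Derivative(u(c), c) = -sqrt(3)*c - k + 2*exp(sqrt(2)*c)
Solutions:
 u(c) = C1 + sqrt(3)*c^4/4 + sqrt(3)*c^2/2 + c*k - sqrt(2)*exp(sqrt(2)*c)


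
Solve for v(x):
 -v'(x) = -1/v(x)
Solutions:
 v(x) = -sqrt(C1 + 2*x)
 v(x) = sqrt(C1 + 2*x)


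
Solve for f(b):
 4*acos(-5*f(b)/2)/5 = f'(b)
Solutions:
 Integral(1/acos(-5*_y/2), (_y, f(b))) = C1 + 4*b/5


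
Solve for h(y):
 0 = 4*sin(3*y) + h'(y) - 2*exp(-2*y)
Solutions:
 h(y) = C1 + 4*cos(3*y)/3 - exp(-2*y)


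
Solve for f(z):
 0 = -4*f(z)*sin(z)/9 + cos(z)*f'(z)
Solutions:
 f(z) = C1/cos(z)^(4/9)


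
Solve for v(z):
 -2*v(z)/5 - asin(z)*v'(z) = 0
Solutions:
 v(z) = C1*exp(-2*Integral(1/asin(z), z)/5)


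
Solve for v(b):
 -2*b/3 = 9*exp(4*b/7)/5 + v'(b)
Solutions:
 v(b) = C1 - b^2/3 - 63*exp(4*b/7)/20


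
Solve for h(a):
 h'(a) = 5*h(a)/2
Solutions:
 h(a) = C1*exp(5*a/2)


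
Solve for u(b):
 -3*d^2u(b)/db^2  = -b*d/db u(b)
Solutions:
 u(b) = C1 + C2*erfi(sqrt(6)*b/6)


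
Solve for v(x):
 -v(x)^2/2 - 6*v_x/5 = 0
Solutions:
 v(x) = 12/(C1 + 5*x)


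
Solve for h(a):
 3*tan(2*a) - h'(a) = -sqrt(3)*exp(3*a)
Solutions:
 h(a) = C1 + sqrt(3)*exp(3*a)/3 - 3*log(cos(2*a))/2


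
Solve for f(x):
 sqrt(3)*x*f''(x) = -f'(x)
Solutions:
 f(x) = C1 + C2*x^(1 - sqrt(3)/3)


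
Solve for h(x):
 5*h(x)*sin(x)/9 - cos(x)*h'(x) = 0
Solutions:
 h(x) = C1/cos(x)^(5/9)


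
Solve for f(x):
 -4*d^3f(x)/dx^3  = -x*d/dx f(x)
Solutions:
 f(x) = C1 + Integral(C2*airyai(2^(1/3)*x/2) + C3*airybi(2^(1/3)*x/2), x)


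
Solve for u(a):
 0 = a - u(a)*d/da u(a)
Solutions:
 u(a) = -sqrt(C1 + a^2)
 u(a) = sqrt(C1 + a^2)


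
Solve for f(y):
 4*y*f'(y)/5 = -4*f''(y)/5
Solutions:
 f(y) = C1 + C2*erf(sqrt(2)*y/2)


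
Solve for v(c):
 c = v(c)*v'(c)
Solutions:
 v(c) = -sqrt(C1 + c^2)
 v(c) = sqrt(C1 + c^2)


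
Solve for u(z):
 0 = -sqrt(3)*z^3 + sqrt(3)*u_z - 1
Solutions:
 u(z) = C1 + z^4/4 + sqrt(3)*z/3


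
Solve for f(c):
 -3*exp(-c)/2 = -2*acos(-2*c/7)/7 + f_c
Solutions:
 f(c) = C1 + 2*c*acos(-2*c/7)/7 + sqrt(49 - 4*c^2)/7 + 3*exp(-c)/2


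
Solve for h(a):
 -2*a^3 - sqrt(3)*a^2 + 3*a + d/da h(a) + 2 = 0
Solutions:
 h(a) = C1 + a^4/2 + sqrt(3)*a^3/3 - 3*a^2/2 - 2*a


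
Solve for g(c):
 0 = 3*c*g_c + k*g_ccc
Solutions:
 g(c) = C1 + Integral(C2*airyai(3^(1/3)*c*(-1/k)^(1/3)) + C3*airybi(3^(1/3)*c*(-1/k)^(1/3)), c)


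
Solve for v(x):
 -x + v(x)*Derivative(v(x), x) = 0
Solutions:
 v(x) = -sqrt(C1 + x^2)
 v(x) = sqrt(C1 + x^2)


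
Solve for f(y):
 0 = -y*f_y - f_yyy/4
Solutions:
 f(y) = C1 + Integral(C2*airyai(-2^(2/3)*y) + C3*airybi(-2^(2/3)*y), y)


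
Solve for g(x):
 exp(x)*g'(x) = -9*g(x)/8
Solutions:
 g(x) = C1*exp(9*exp(-x)/8)


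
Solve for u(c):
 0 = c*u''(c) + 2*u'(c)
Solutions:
 u(c) = C1 + C2/c


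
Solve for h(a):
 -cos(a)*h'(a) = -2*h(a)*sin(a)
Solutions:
 h(a) = C1/cos(a)^2


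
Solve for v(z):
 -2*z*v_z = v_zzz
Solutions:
 v(z) = C1 + Integral(C2*airyai(-2^(1/3)*z) + C3*airybi(-2^(1/3)*z), z)


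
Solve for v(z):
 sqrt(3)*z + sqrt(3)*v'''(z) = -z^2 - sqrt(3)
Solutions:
 v(z) = C1 + C2*z + C3*z^2 - sqrt(3)*z^5/180 - z^4/24 - z^3/6


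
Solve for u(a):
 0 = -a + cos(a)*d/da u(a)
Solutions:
 u(a) = C1 + Integral(a/cos(a), a)


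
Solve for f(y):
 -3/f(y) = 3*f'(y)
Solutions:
 f(y) = -sqrt(C1 - 2*y)
 f(y) = sqrt(C1 - 2*y)


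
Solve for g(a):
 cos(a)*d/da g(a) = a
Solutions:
 g(a) = C1 + Integral(a/cos(a), a)


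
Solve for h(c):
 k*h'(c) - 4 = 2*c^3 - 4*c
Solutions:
 h(c) = C1 + c^4/(2*k) - 2*c^2/k + 4*c/k


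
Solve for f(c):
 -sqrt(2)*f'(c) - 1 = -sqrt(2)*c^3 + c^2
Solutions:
 f(c) = C1 + c^4/4 - sqrt(2)*c^3/6 - sqrt(2)*c/2


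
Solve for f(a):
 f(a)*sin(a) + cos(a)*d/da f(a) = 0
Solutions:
 f(a) = C1*cos(a)


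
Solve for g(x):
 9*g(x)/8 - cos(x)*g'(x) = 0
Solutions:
 g(x) = C1*(sin(x) + 1)^(9/16)/(sin(x) - 1)^(9/16)


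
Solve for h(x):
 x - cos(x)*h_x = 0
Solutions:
 h(x) = C1 + Integral(x/cos(x), x)


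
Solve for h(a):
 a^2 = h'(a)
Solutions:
 h(a) = C1 + a^3/3


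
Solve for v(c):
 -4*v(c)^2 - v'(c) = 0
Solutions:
 v(c) = 1/(C1 + 4*c)


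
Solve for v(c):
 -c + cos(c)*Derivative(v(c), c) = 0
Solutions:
 v(c) = C1 + Integral(c/cos(c), c)


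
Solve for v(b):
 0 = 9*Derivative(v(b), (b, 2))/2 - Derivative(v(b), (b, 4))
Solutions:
 v(b) = C1 + C2*b + C3*exp(-3*sqrt(2)*b/2) + C4*exp(3*sqrt(2)*b/2)


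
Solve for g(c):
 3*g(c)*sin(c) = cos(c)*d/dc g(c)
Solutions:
 g(c) = C1/cos(c)^3


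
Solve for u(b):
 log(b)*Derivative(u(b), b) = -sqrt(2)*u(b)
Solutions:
 u(b) = C1*exp(-sqrt(2)*li(b))


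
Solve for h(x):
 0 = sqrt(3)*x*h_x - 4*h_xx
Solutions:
 h(x) = C1 + C2*erfi(sqrt(2)*3^(1/4)*x/4)


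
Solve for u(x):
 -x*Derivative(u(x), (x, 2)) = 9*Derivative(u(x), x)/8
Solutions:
 u(x) = C1 + C2/x^(1/8)


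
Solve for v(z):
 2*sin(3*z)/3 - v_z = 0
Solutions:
 v(z) = C1 - 2*cos(3*z)/9


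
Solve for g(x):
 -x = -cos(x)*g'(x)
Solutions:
 g(x) = C1 + Integral(x/cos(x), x)


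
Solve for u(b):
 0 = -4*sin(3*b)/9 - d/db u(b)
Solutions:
 u(b) = C1 + 4*cos(3*b)/27


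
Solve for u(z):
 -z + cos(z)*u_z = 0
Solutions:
 u(z) = C1 + Integral(z/cos(z), z)


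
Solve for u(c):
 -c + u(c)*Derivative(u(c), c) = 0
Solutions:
 u(c) = -sqrt(C1 + c^2)
 u(c) = sqrt(C1 + c^2)


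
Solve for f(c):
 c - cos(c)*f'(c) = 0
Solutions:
 f(c) = C1 + Integral(c/cos(c), c)


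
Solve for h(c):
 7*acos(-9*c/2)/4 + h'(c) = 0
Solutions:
 h(c) = C1 - 7*c*acos(-9*c/2)/4 - 7*sqrt(4 - 81*c^2)/36


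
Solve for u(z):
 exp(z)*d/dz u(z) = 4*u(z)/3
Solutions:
 u(z) = C1*exp(-4*exp(-z)/3)


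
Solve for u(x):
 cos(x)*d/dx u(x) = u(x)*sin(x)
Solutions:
 u(x) = C1/cos(x)


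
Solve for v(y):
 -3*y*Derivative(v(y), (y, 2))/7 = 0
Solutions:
 v(y) = C1 + C2*y


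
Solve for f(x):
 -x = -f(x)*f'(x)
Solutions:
 f(x) = -sqrt(C1 + x^2)
 f(x) = sqrt(C1 + x^2)


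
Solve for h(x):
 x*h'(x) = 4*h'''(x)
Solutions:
 h(x) = C1 + Integral(C2*airyai(2^(1/3)*x/2) + C3*airybi(2^(1/3)*x/2), x)


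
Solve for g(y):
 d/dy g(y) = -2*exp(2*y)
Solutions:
 g(y) = C1 - exp(2*y)


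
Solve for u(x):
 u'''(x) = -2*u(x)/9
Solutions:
 u(x) = C3*exp(-6^(1/3)*x/3) + (C1*sin(2^(1/3)*3^(5/6)*x/6) + C2*cos(2^(1/3)*3^(5/6)*x/6))*exp(6^(1/3)*x/6)


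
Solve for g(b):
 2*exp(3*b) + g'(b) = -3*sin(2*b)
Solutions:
 g(b) = C1 - 2*exp(3*b)/3 + 3*cos(2*b)/2


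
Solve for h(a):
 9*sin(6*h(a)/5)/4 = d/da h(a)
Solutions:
 -9*a/4 + 5*log(cos(6*h(a)/5) - 1)/12 - 5*log(cos(6*h(a)/5) + 1)/12 = C1


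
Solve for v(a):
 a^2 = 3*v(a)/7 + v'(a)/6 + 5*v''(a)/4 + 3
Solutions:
 v(a) = 7*a^2/3 - 49*a/27 + (C1*sin(sqrt(3731)*a/105) + C2*cos(sqrt(3731)*a/105))*exp(-a/15) - 4837/243


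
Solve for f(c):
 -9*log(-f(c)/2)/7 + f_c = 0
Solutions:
 -7*Integral(1/(log(-_y) - log(2)), (_y, f(c)))/9 = C1 - c


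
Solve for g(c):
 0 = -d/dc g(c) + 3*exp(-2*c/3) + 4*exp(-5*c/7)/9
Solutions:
 g(c) = C1 - 9*exp(-2*c/3)/2 - 28*exp(-5*c/7)/45


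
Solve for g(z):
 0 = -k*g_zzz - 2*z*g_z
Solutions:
 g(z) = C1 + Integral(C2*airyai(2^(1/3)*z*(-1/k)^(1/3)) + C3*airybi(2^(1/3)*z*(-1/k)^(1/3)), z)


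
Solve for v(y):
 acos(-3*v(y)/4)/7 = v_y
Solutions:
 Integral(1/acos(-3*_y/4), (_y, v(y))) = C1 + y/7


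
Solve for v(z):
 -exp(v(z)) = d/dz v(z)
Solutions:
 v(z) = log(1/(C1 + z))


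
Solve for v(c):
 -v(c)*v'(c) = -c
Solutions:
 v(c) = -sqrt(C1 + c^2)
 v(c) = sqrt(C1 + c^2)


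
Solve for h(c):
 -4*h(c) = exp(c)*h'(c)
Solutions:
 h(c) = C1*exp(4*exp(-c))


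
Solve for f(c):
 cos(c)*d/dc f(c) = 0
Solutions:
 f(c) = C1


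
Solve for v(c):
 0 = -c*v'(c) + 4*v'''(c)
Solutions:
 v(c) = C1 + Integral(C2*airyai(2^(1/3)*c/2) + C3*airybi(2^(1/3)*c/2), c)


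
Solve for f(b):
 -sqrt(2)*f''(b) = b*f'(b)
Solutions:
 f(b) = C1 + C2*erf(2^(1/4)*b/2)


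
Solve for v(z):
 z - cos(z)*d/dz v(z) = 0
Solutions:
 v(z) = C1 + Integral(z/cos(z), z)


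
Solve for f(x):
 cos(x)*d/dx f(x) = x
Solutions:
 f(x) = C1 + Integral(x/cos(x), x)


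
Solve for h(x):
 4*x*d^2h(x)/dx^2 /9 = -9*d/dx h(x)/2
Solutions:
 h(x) = C1 + C2/x^(73/8)


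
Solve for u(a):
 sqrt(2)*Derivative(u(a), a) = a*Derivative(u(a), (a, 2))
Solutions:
 u(a) = C1 + C2*a^(1 + sqrt(2))


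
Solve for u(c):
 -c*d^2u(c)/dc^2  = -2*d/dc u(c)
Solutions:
 u(c) = C1 + C2*c^3


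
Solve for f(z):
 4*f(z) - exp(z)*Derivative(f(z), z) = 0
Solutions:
 f(z) = C1*exp(-4*exp(-z))


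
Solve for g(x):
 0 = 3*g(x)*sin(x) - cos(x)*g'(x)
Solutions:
 g(x) = C1/cos(x)^3


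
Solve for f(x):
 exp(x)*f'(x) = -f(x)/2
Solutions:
 f(x) = C1*exp(exp(-x)/2)


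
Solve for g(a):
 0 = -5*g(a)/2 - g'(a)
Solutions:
 g(a) = C1*exp(-5*a/2)


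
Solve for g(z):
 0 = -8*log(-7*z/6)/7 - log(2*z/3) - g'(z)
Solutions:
 g(z) = C1 - 15*z*log(z)/7 + z*(-8*log(7)/7 + log(6)/7 + 15/7 + 2*log(3) - 8*I*pi/7)
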